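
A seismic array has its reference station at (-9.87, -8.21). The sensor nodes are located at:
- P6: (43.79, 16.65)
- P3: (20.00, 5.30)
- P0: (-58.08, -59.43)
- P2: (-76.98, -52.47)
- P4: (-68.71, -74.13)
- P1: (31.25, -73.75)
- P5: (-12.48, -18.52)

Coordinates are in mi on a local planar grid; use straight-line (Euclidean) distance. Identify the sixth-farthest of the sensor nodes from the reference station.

Distances from the reference station ((-9.87, -8.21)):
P4: 88.4 mi
P2: 80.4 mi
P1: 77.4 mi
P0: 70.3 mi
P6: 59.1 mi
P3: 32.8 mi
P5: 10.6 mi
The sixth-farthest is P3 at 32.8 mi.

P3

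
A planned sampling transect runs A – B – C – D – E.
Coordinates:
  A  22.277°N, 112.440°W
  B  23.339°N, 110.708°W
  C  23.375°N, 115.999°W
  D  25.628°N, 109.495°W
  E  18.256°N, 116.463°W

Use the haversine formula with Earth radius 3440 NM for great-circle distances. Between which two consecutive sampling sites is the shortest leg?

A–B

Leg distances:
A→B: 115.1 NM
B→C: 291.6 NM
C→D: 380.1 NM
D→E: 588.3 NM
The shortest leg is A–B at 115.1 NM.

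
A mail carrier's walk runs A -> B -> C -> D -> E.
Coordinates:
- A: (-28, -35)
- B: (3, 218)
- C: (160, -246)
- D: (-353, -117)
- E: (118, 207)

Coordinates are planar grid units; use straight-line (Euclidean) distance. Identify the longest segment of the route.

Leg distances:
A→B: 254.9
B→C: 489.8
C→D: 529.0
D→E: 571.7
The longest leg is D–E at 571.7.

D–E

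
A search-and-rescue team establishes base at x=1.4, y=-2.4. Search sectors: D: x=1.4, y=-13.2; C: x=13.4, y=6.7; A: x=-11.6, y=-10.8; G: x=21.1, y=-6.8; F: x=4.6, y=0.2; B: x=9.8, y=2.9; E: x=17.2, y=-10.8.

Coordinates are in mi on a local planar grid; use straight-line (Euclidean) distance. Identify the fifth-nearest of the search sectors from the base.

A

Distances from the base (x=1.4, y=-2.4):
F: 4.1 mi
B: 9.9 mi
D: 10.8 mi
C: 15.1 mi
A: 15.5 mi
E: 17.9 mi
G: 20.2 mi
The fifth-nearest is A at 15.5 mi.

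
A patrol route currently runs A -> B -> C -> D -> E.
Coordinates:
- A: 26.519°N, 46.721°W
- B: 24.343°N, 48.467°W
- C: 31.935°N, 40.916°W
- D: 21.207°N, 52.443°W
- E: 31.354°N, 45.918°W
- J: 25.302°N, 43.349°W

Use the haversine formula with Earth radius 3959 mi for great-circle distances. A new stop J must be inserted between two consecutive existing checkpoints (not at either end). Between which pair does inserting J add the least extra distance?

Added distance for inserting J between each consecutive pair:
A–B: 367.8 mi
B–C: 111.9 mi
C–D: 97.5 mi
D–E: 280.2 mi
Smallest added distance is 97.5 mi, inserting between C and D.

between C and D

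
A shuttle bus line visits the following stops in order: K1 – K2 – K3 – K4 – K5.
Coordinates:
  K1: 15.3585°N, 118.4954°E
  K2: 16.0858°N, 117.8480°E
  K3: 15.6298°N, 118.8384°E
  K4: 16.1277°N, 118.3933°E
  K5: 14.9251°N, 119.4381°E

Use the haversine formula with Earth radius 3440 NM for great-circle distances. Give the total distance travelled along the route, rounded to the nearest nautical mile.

255 NM

Leg distances:
K1→K2: 57.5 NM  (cumulative 57.5 NM)
K2→K3: 63.4 NM  (cumulative 120.9 NM)
K3→K4: 39.4 NM  (cumulative 160.3 NM)
K4→K5: 94.2 NM  (cumulative 254.5 NM)
Total route length ≈ 255 NM.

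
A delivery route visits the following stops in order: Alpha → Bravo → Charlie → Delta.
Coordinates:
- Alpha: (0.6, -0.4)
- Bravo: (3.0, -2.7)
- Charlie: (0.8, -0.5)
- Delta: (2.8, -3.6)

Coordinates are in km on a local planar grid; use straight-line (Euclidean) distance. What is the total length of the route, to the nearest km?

Leg distances:
Alpha→Bravo: 3.3 km  (cumulative 3.3 km)
Bravo→Charlie: 3.1 km  (cumulative 6.4 km)
Charlie→Delta: 3.7 km  (cumulative 10.1 km)
Total route length ≈ 10 km.

10 km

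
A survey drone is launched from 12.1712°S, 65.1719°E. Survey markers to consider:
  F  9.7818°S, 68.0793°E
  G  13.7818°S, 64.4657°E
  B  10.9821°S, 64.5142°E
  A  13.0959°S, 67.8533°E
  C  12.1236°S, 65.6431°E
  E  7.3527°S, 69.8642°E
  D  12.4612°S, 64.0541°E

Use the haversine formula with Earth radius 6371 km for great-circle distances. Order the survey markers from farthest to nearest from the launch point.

Distance from the launch point at 12.1712°S, 65.1719°E to each:
E 7.3527°S, 69.8642°E: 742.5 km
F 9.7818°S, 68.0793°E: 413.9 km
A 13.0959°S, 67.8533°E: 308.6 km
G 13.7818°S, 64.4657°E: 194.8 km
B 10.9821°S, 64.5142°E: 150.4 km
D 12.4612°S, 64.0541°E: 125.6 km
C 12.1236°S, 65.6431°E: 51.5 km

E, F, A, G, B, D, C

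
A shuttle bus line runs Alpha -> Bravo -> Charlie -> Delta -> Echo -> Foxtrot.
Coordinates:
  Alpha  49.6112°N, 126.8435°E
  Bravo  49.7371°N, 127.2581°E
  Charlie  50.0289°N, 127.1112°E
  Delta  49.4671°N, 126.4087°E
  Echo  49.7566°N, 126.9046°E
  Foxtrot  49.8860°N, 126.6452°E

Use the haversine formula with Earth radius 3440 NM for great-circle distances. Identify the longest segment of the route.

Leg distances:
Alpha→Bravo: 17.8 NM
Bravo→Charlie: 18.4 NM
Charlie→Delta: 43.4 NM
Delta→Echo: 26.0 NM
Echo→Foxtrot: 12.7 NM
The longest leg is Charlie–Delta at 43.4 NM.

Charlie–Delta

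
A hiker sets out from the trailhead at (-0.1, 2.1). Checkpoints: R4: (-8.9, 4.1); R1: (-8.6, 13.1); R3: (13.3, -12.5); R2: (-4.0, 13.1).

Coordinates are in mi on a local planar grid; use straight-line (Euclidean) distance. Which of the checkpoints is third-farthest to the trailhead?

R2

Distance to each, sorted:
R3: 19.8 mi
R1: 13.9 mi
R2: 11.7 mi
R4: 9.0 mi
The third-farthest is R2 at 11.7 mi.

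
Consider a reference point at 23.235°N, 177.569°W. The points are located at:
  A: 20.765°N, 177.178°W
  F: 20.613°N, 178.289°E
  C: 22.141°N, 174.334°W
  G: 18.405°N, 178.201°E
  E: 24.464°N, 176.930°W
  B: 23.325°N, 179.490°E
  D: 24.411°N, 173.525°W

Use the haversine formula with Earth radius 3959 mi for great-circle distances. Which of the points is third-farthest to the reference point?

Distance to each, sorted:
G: 431.2 mi
F: 321.4 mi
D: 268.2 mi
C: 219.6 mi
B: 186.8 mi
A: 172.5 mi
E: 94.0 mi
The third-farthest is D at 268.2 mi.

D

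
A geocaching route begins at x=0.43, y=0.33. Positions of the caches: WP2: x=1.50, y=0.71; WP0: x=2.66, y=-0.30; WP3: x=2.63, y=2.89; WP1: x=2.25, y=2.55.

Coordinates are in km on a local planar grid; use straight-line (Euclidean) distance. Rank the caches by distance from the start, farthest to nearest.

Distances from the start:
WP3 x=2.63, y=2.89: 3.4 km
WP1 x=2.25, y=2.55: 2.9 km
WP0 x=2.66, y=-0.30: 2.3 km
WP2 x=1.50, y=0.71: 1.1 km

WP3, WP1, WP0, WP2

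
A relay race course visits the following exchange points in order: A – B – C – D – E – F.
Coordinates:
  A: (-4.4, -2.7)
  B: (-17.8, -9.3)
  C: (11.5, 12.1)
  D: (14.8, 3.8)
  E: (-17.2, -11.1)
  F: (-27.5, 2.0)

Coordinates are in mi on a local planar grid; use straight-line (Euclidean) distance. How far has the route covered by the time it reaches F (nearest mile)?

112 mi

Leg distances:
A→B: 14.9 mi  (cumulative 14.9 mi)
B→C: 36.3 mi  (cumulative 51.2 mi)
C→D: 8.9 mi  (cumulative 60.2 mi)
D→E: 35.3 mi  (cumulative 95.5 mi)
E→F: 16.7 mi  (cumulative 112.1 mi)
Cumulative distance at F ≈ 112 mi.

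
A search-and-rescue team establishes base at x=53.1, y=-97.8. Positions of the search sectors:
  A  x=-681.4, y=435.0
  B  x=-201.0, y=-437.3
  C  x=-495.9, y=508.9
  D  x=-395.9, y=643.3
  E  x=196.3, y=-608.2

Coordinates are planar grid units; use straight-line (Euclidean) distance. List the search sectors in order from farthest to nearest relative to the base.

A, D, C, E, B

Computing each straight-line distance from x=53.1, y=-97.8:
A x=-681.4, y=435.0: 907.4
D x=-395.9, y=643.3: 866.5
C x=-495.9, y=508.9: 818.2
E x=196.3, y=-608.2: 530.1
B x=-201.0, y=-437.3: 424.1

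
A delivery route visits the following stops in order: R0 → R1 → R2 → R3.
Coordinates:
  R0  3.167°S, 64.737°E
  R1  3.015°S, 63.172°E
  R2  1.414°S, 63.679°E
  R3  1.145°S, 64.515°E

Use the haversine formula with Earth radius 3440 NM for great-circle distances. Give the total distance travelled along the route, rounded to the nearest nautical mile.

248 NM

Leg distances:
R0→R1: 94.3 NM  (cumulative 94.3 NM)
R1→R2: 100.8 NM  (cumulative 195.1 NM)
R2→R3: 52.7 NM  (cumulative 247.8 NM)
Total route length ≈ 248 NM.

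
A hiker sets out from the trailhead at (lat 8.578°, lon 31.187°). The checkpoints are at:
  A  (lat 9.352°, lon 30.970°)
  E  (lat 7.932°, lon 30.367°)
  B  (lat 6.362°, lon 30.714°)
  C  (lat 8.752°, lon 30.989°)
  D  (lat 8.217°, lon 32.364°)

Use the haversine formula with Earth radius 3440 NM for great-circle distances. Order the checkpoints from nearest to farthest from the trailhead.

Computing each great-circle distance from (lat 8.578°, lon 31.187°):
C (lat 8.752°, lon 30.989°): 15.7 NM
A (lat 9.352°, lon 30.970°): 48.2 NM
E (lat 7.932°, lon 30.367°): 62.3 NM
D (lat 8.217°, lon 32.364°): 73.2 NM
B (lat 6.362°, lon 30.714°): 136.0 NM

C, A, E, D, B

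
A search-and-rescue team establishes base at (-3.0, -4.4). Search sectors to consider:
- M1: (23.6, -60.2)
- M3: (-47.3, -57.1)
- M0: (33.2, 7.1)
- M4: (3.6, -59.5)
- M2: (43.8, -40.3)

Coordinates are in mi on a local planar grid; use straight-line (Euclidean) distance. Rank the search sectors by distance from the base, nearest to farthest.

Computing each straight-line distance from (-3.0, -4.4):
M0 (33.2, 7.1): 38.0 mi
M4 (3.6, -59.5): 55.5 mi
M2 (43.8, -40.3): 59.0 mi
M1 (23.6, -60.2): 61.8 mi
M3 (-47.3, -57.1): 68.8 mi

M0, M4, M2, M1, M3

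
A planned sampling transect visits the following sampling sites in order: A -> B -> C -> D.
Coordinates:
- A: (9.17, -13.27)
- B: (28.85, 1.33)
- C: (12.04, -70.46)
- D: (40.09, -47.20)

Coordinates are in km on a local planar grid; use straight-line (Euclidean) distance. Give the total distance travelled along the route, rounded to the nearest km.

135 km

Leg distances:
A→B: 24.5 km  (cumulative 24.5 km)
B→C: 73.7 km  (cumulative 98.2 km)
C→D: 36.4 km  (cumulative 134.7 km)
Total route length ≈ 135 km.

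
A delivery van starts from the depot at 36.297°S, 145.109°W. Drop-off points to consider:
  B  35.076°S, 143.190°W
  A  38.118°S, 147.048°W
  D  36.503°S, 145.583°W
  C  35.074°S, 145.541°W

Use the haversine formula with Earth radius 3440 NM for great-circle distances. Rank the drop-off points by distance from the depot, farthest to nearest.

A, B, C, D

Distances from the depot:
A 38.118°S, 147.048°W: 143.3 NM
B 35.076°S, 143.190°W: 118.9 NM
C 35.074°S, 145.541°W: 76.4 NM
D 36.503°S, 145.583°W: 26.0 NM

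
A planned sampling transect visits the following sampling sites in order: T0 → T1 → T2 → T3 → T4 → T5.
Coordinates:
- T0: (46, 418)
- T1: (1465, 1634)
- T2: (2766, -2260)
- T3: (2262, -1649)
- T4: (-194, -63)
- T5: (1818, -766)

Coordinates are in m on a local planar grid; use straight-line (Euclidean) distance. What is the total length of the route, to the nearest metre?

11821 m

Leg distances:
T0→T1: 1868.7 m  (cumulative 1868.7 m)
T1→T2: 4105.6 m  (cumulative 5974.3 m)
T2→T3: 792.0 m  (cumulative 6766.4 m)
T3→T4: 2923.6 m  (cumulative 9690.0 m)
T4→T5: 2131.3 m  (cumulative 11821.2 m)
Total route length ≈ 11821 m.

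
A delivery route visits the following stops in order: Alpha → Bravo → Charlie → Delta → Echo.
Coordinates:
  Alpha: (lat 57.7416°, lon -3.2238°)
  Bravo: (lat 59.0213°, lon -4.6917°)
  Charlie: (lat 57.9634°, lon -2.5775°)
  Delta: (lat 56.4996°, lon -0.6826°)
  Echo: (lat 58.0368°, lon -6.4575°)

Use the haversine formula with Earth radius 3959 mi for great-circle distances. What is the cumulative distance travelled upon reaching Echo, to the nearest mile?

Leg distances:
Alpha→Bravo: 103.2 mi  (cumulative 103.2 mi)
Bravo→Charlie: 105.7 mi  (cumulative 208.9 mi)
Charlie→Delta: 123.5 mi  (cumulative 332.4 mi)
Delta→Echo: 240.4 mi  (cumulative 572.7 mi)
Cumulative distance at Echo ≈ 573 mi.

573 mi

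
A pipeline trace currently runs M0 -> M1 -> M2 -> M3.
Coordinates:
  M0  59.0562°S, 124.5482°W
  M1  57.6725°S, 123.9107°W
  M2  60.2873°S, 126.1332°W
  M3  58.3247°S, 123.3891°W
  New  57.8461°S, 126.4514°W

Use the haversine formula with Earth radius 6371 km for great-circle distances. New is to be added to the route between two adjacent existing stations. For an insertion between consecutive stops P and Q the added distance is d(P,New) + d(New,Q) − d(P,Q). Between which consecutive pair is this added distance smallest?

Added distance for inserting New between each consecutive pair:
M0–M1: 167.9 km
M1–M2: 106.6 km
M2–M3: 191.7 km
Smallest added distance is 106.6 km, inserting between M1 and M2.

between M1 and M2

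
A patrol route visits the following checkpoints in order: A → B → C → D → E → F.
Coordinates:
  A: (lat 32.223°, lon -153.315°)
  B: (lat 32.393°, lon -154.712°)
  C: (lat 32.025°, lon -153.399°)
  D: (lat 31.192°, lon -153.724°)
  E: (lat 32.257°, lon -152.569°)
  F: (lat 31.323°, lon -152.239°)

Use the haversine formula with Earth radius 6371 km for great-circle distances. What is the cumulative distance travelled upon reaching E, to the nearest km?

Leg distances:
A→B: 132.6 km  (cumulative 132.6 km)
B→C: 130.1 km  (cumulative 262.8 km)
C→D: 97.6 km  (cumulative 360.4 km)
D→E: 161.1 km  (cumulative 521.5 km)
Cumulative distance at E ≈ 521 km.

521 km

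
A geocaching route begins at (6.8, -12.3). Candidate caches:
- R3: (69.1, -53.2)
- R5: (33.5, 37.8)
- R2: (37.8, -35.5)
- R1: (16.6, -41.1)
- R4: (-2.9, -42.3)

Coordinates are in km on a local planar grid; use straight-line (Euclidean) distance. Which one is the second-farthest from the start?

Distance to each, sorted:
R3: 74.5 km
R5: 56.8 km
R2: 38.7 km
R4: 31.5 km
R1: 30.4 km
The second-farthest is R5 at 56.8 km.

R5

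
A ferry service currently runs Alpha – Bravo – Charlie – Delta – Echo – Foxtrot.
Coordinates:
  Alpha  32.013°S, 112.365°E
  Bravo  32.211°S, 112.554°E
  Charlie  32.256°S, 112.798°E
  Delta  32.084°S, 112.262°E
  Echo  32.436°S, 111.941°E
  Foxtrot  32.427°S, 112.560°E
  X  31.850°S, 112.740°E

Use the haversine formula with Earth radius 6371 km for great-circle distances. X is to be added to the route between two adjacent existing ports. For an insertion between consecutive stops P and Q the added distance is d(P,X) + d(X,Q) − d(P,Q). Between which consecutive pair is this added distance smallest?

between Charlie and Delta

Added distance for inserting X between each consecutive pair:
Alpha–Bravo: 55.3 km
Bravo–Charlie: 65.8 km
Charlie–Delta: 43.6 km
Delta–Echo: 102.2 km
Echo–Foxtrot: 107.8 km
Smallest added distance is 43.6 km, inserting between Charlie and Delta.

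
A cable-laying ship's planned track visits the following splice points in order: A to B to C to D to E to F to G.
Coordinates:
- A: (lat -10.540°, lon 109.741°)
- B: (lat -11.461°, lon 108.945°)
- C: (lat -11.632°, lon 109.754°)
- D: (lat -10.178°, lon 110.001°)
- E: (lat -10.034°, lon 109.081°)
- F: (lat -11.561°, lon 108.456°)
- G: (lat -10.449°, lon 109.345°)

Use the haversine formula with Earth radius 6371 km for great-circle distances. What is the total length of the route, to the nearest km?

831 km

Leg distances:
A→B: 134.3 km  (cumulative 134.3 km)
B→C: 90.2 km  (cumulative 224.5 km)
C→D: 163.9 km  (cumulative 388.4 km)
D→E: 102.0 km  (cumulative 490.4 km)
E→F: 183.0 km  (cumulative 673.4 km)
F→G: 157.2 km  (cumulative 830.5 km)
Total route length ≈ 831 km.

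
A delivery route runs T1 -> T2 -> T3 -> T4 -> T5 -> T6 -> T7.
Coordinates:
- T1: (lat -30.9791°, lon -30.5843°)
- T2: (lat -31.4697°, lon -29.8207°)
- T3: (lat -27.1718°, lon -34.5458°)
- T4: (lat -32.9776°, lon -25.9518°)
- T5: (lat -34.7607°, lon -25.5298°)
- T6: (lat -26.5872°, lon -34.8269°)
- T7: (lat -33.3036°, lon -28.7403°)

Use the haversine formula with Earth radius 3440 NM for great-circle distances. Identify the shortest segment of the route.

T1–T2

Leg distances:
T1→T2: 49.0 NM
T2→T3: 357.4 NM
T3→T4: 566.1 NM
T4→T5: 109.1 NM
T5→T6: 685.8 NM
T6→T7: 512.5 NM
The shortest leg is T1–T2 at 49.0 NM.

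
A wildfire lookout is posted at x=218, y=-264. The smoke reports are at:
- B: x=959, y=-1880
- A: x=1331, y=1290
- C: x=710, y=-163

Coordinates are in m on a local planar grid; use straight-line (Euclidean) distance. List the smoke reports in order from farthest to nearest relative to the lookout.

A, B, C

Computing each straight-line distance from x=218, y=-264:
A x=1331, y=1290: 1911.5 m
B x=959, y=-1880: 1777.8 m
C x=710, y=-163: 502.3 m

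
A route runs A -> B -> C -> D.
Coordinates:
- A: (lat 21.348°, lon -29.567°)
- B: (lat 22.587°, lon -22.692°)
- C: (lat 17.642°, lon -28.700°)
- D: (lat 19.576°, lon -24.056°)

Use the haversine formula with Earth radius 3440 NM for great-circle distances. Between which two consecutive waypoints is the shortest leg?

C–D

Leg distances:
A→B: 389.9 NM
B→C: 450.3 NM
C→D: 288.6 NM
The shortest leg is C–D at 288.6 NM.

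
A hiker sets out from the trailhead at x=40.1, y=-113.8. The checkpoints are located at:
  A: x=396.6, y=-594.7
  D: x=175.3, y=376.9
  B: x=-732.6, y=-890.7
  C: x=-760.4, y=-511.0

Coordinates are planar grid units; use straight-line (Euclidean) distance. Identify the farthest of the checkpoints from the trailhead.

Distance to each, sorted:
B: 1095.7
C: 893.6
A: 598.6
D: 509.0
The farthest is B at 1095.7.

B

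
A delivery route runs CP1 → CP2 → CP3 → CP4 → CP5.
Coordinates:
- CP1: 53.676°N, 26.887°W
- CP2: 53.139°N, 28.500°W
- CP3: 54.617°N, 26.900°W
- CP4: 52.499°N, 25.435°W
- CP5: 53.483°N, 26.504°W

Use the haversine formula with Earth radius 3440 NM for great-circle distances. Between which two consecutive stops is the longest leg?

CP3–CP4

Leg distances:
CP1→CP2: 66.1 NM
CP2→CP3: 105.3 NM
CP3→CP4: 137.5 NM
CP4→CP5: 70.6 NM
The longest leg is CP3–CP4 at 137.5 NM.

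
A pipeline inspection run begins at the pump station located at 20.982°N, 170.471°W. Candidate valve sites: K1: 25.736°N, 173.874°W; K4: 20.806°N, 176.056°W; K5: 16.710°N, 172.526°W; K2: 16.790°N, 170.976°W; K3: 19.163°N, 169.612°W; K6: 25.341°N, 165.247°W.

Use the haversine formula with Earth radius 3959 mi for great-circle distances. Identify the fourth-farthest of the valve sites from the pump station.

Distances from the pump station (20.982°N, 170.471°W):
K6: 448.1 mi
K1: 393.0 mi
K4: 360.7 mi
K5: 324.3 mi
K2: 291.5 mi
K3: 137.5 mi
The fourth-farthest is K5 at 324.3 mi.

K5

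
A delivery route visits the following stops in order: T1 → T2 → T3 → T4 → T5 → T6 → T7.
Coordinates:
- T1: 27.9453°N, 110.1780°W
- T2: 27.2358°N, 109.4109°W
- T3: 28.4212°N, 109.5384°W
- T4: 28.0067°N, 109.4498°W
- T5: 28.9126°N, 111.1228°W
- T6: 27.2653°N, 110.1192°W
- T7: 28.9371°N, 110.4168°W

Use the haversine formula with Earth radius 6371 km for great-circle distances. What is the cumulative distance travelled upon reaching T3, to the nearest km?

Leg distances:
T1→T2: 109.3 km  (cumulative 109.3 km)
T2→T3: 132.4 km  (cumulative 241.7 km)
Cumulative distance at T3 ≈ 242 km.

242 km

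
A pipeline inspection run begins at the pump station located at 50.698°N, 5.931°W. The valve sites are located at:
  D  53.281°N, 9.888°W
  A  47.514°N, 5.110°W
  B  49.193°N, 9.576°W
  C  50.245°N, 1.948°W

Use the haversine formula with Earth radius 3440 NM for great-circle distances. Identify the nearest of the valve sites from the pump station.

Distances from the pump station (50.698°N, 5.931°W):
C: 154.6 NM
B: 167.3 NM
A: 193.9 NM
D: 213.1 NM
The nearest is C at 154.6 NM.

C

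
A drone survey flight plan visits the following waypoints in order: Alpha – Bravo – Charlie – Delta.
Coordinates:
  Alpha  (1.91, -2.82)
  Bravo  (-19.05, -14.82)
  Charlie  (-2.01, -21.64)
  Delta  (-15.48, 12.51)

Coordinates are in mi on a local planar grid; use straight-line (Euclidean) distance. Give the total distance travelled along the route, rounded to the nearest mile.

79 mi

Leg distances:
Alpha→Bravo: 24.2 mi  (cumulative 24.2 mi)
Bravo→Charlie: 18.4 mi  (cumulative 42.5 mi)
Charlie→Delta: 36.7 mi  (cumulative 79.2 mi)
Total route length ≈ 79 mi.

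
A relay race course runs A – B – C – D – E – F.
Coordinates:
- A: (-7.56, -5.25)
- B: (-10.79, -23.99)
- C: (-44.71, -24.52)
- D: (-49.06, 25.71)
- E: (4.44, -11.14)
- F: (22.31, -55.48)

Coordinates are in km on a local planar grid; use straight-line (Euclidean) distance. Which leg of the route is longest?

Leg distances:
A→B: 19.0 km
B→C: 33.9 km
C→D: 50.4 km
D→E: 65.0 km
E→F: 47.8 km
The longest leg is D–E at 65.0 km.

D–E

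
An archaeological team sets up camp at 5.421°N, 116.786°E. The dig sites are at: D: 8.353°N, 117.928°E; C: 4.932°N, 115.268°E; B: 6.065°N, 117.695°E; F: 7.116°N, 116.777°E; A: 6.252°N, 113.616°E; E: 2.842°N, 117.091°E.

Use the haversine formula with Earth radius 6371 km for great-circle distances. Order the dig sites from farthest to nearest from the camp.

A, D, E, F, C, B

Distances from the camp:
A 6.252°N, 113.616°E: 362.6 km
D 8.353°N, 117.928°E: 349.5 km
E 2.842°N, 117.091°E: 288.8 km
F 7.116°N, 116.777°E: 188.5 km
C 4.932°N, 115.268°E: 176.7 km
B 6.065°N, 117.695°E: 123.5 km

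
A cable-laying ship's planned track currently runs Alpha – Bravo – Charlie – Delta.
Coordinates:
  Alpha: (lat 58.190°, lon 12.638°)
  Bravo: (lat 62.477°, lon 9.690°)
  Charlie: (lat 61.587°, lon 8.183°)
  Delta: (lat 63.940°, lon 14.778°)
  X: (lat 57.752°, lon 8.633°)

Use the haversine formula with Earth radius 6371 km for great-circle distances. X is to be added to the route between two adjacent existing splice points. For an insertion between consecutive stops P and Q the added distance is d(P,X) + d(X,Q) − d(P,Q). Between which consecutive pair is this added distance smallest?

Added distance for inserting X between each consecutive pair:
Alpha–Bravo: 266.3 km
Bravo–Charlie: 829.4 km
Charlie–Delta: 765.5 km
Smallest added distance is 266.3 km, inserting between Alpha and Bravo.

between Alpha and Bravo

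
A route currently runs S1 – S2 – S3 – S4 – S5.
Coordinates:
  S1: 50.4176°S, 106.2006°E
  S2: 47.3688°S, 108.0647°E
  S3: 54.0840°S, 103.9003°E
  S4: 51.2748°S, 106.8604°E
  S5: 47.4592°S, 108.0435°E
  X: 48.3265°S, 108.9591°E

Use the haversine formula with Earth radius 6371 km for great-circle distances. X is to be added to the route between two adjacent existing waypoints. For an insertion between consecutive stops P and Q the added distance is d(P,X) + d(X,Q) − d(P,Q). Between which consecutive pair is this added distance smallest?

between S4 and S5

Added distance for inserting X between each consecutive pair:
S1–S2: 66.8 km
S2–S3: 54.2 km
S3–S4: 720.5 km
S4–S5: 46.1 km
Smallest added distance is 46.1 km, inserting between S4 and S5.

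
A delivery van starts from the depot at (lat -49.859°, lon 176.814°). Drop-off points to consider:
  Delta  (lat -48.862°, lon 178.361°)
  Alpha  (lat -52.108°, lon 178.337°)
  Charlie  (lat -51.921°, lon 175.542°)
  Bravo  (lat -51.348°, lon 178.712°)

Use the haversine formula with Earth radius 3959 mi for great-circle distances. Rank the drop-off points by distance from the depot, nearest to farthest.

Delta, Bravo, Charlie, Alpha

Distances from the depot:
Delta (lat -48.862°, lon 178.361°): 97.9 mi
Bravo (lat -51.348°, lon 178.712°): 132.3 mi
Charlie (lat -51.921°, lon 175.542°): 152.9 mi
Alpha (lat -52.108°, lon 178.337°): 168.9 mi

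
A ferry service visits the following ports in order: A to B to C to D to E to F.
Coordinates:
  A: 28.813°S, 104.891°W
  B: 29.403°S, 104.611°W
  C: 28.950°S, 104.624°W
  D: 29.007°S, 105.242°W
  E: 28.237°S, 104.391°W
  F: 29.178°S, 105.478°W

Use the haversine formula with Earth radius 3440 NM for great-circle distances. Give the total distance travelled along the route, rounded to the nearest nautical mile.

243 NM

Leg distances:
A→B: 38.3 NM  (cumulative 38.3 NM)
B→C: 27.2 NM  (cumulative 65.6 NM)
C→D: 32.6 NM  (cumulative 98.2 NM)
D→E: 64.4 NM  (cumulative 162.6 NM)
E→F: 80.4 NM  (cumulative 243.0 NM)
Total route length ≈ 243 NM.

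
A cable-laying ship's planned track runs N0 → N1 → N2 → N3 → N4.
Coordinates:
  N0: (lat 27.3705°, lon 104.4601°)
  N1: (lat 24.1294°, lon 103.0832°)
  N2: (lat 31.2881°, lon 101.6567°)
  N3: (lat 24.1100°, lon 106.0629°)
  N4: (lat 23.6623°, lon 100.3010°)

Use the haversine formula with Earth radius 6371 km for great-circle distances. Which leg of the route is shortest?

Leg distances:
N0→N1: 385.9 km
N1→N2: 808.3 km
N2→N3: 908.2 km
N3→N4: 587.9 km
The shortest leg is N0–N1 at 385.9 km.

N0–N1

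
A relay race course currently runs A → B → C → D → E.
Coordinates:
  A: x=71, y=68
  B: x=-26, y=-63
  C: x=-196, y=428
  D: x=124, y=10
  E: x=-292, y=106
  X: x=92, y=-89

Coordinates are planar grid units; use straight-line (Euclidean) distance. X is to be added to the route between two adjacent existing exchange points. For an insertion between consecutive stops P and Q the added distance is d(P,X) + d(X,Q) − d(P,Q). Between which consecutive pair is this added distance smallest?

between D and E

Added distance for inserting X between each consecutive pair:
A–B: 116.2
B–C: 193.0
C–D: 169.4
D–E: 107.8
Smallest added distance is 107.8, inserting between D and E.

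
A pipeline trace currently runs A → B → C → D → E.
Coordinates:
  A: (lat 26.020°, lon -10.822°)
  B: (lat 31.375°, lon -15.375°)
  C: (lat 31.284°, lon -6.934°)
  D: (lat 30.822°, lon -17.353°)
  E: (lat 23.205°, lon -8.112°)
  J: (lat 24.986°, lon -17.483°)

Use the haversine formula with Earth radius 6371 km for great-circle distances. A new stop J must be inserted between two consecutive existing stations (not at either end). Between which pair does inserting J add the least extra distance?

Added distance for inserting J between each consecutive pair:
A–B: 675.4 km
B–C: 1186.3 km
C–D: 903.7 km
D–E: 374.3 km
Smallest added distance is 374.3 km, inserting between D and E.

between D and E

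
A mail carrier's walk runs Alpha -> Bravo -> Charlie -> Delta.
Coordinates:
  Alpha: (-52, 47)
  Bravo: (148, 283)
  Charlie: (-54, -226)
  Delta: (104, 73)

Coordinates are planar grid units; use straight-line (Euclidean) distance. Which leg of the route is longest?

Leg distances:
Alpha→Bravo: 309.3
Bravo→Charlie: 547.6
Charlie→Delta: 338.2
The longest leg is Bravo–Charlie at 547.6.

Bravo–Charlie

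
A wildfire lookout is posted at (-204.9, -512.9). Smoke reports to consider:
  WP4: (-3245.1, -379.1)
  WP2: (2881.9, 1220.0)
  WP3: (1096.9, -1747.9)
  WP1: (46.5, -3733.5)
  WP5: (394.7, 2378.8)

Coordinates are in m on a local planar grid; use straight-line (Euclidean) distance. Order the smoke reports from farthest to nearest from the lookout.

WP2, WP1, WP4, WP5, WP3

Computing each straight-line distance from (-204.9, -512.9):
WP2 (2881.9, 1220.0): 3540.0 m
WP1 (46.5, -3733.5): 3230.4 m
WP4 (-3245.1, -379.1): 3043.1 m
WP5 (394.7, 2378.8): 2953.2 m
WP3 (1096.9, -1747.9): 1794.4 m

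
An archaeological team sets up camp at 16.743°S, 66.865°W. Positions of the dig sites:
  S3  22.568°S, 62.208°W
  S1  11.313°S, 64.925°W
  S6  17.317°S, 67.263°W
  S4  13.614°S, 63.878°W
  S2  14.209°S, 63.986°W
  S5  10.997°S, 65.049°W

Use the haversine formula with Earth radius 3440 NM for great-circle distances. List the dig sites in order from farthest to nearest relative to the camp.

Distances from the camp:
S3 22.568°S, 62.208°W: 437.7 NM
S5 10.997°S, 65.049°W: 360.8 NM
S1 11.313°S, 64.925°W: 345.0 NM
S4 13.614°S, 63.878°W: 255.4 NM
S2 14.209°S, 63.986°W: 225.6 NM
S6 17.317°S, 67.263°W: 41.3 NM

S3, S5, S1, S4, S2, S6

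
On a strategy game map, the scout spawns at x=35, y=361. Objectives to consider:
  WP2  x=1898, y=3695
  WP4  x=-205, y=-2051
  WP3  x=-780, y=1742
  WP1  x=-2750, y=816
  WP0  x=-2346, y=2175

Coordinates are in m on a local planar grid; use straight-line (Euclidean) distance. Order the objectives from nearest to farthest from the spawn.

WP3, WP4, WP1, WP0, WP2

Computing each straight-line distance from x=35, y=361:
WP3 x=-780, y=1742: 1603.6 m
WP4 x=-205, y=-2051: 2423.9 m
WP1 x=-2750, y=816: 2821.9 m
WP0 x=-2346, y=2175: 2993.3 m
WP2 x=1898, y=3695: 3819.2 m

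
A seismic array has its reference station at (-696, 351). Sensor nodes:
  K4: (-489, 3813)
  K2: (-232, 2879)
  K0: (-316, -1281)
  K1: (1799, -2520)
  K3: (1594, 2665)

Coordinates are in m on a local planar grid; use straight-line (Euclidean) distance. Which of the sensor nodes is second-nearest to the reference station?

K2

Distance to each, sorted:
K0: 1675.7 m
K2: 2570.2 m
K3: 3255.6 m
K4: 3468.2 m
K1: 3803.6 m
The second-nearest is K2 at 2570.2 m.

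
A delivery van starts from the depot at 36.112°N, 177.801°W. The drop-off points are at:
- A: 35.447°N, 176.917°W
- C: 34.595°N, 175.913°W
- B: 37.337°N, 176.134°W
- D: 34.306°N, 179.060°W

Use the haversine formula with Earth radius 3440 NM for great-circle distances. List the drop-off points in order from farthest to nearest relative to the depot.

C, D, B, A

Computing each great-circle distance from 36.112°N, 177.801°W:
C 34.595°N, 175.913°W: 129.8 NM
D 34.306°N, 179.060°W: 124.8 NM
B 37.337°N, 176.134°W: 108.8 NM
A 35.447°N, 176.917°W: 58.7 NM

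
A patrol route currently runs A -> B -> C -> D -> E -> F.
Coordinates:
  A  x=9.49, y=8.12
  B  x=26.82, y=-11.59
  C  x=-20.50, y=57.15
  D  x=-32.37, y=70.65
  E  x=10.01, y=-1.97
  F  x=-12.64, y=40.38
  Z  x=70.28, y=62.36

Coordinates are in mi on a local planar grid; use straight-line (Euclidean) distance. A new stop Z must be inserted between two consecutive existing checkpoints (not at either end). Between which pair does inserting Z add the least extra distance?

between B and C

Added distance for inserting Z between each consecutive pair:
A–B: 141.0 mi
B–C: 93.3 mi
C–D: 175.9 mi
D–E: 107.1 mi
E–F: 125.9 mi
Smallest added distance is 93.3 mi, inserting between B and C.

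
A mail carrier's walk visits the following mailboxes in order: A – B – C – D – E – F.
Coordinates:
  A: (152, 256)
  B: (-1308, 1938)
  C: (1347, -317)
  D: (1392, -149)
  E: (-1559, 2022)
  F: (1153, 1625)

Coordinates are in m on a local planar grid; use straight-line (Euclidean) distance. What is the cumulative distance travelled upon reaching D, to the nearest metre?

5885 m

Leg distances:
A→B: 2227.3 m  (cumulative 2227.3 m)
B→C: 3483.4 m  (cumulative 5710.7 m)
C→D: 173.9 m  (cumulative 5884.6 m)
Cumulative distance at D ≈ 5885 m.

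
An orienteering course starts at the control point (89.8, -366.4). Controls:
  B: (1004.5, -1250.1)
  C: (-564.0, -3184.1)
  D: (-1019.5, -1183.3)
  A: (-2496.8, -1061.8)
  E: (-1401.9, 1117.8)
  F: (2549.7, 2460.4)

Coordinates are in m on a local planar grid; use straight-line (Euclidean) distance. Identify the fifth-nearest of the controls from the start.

C

Distances from the start ((89.8, -366.4)):
B: 1271.8 m
D: 1377.6 m
E: 2104.3 m
A: 2678.4 m
C: 2892.6 m
F: 3747.3 m
The fifth-nearest is C at 2892.6 m.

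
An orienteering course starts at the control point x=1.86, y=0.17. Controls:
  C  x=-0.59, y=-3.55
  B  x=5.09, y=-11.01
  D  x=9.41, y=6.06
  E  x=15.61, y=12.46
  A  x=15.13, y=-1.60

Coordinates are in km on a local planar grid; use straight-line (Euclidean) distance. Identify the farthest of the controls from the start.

Distances from the start (x=1.86, y=0.17):
E: 18.4 km
A: 13.4 km
B: 11.6 km
D: 9.6 km
C: 4.5 km
The farthest is E at 18.4 km.

E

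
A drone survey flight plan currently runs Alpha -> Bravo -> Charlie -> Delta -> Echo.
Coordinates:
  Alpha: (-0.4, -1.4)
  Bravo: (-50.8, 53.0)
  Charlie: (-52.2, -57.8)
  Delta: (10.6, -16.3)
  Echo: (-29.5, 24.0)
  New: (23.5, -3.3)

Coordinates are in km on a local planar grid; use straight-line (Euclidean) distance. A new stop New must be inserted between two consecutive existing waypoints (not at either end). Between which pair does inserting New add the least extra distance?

between Delta and Echo

Added distance for inserting New between each consecutive pair:
Alpha–Bravo: 43.0 km
Bravo–Charlie: 75.7 km
Charlie–Delta: 36.3 km
Delta–Echo: 21.1 km
Smallest added distance is 21.1 km, inserting between Delta and Echo.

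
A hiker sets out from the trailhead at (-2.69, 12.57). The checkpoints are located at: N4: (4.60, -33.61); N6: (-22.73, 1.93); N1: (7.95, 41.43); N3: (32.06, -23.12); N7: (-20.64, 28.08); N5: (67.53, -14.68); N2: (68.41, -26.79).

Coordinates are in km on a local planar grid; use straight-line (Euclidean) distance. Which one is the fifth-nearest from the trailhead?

N3

Distances from the trailhead ((-2.69, 12.57)):
N6: 22.7 km
N7: 23.7 km
N1: 30.8 km
N4: 46.8 km
N3: 49.8 km
N5: 75.3 km
N2: 81.3 km
The fifth-nearest is N3 at 49.8 km.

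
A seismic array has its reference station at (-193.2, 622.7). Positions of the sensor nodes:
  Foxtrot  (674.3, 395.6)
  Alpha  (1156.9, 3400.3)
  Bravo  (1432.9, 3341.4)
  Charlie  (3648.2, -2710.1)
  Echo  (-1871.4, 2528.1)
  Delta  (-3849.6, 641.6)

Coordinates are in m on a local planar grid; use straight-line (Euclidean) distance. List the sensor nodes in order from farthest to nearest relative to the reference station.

Charlie, Delta, Bravo, Alpha, Echo, Foxtrot

Distances from the reference station:
Charlie (3648.2, -2710.1): 5085.7 m
Delta (-3849.6, 641.6): 3656.4 m
Bravo (1432.9, 3341.4): 3167.9 m
Alpha (1156.9, 3400.3): 3088.3 m
Echo (-1871.4, 2528.1): 2539.1 m
Foxtrot (674.3, 395.6): 896.7 m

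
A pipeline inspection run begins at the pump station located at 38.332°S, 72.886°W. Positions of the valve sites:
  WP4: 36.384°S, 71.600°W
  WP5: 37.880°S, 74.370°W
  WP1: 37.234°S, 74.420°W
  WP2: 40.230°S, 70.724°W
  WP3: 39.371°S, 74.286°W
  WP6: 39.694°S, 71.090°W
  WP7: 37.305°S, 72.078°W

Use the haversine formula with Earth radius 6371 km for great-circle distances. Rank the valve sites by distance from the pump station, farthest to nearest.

Computing each great-circle distance from 38.332°S, 72.886°W:
WP2 40.230°S, 70.724°W: 281.3 km
WP4 36.384°S, 71.600°W: 244.6 km
WP6 39.694°S, 71.090°W: 216.8 km
WP1 37.234°S, 74.420°W: 181.9 km
WP3 39.371°S, 74.286°W: 167.5 km
WP5 37.880°S, 74.370°W: 139.2 km
WP7 37.305°S, 72.078°W: 134.5 km

WP2, WP4, WP6, WP1, WP3, WP5, WP7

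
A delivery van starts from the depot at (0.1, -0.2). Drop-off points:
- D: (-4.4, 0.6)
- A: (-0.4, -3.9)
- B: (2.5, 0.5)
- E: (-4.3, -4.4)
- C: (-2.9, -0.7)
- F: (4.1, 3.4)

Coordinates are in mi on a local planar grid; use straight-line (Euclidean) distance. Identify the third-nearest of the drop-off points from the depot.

A

Distances from the depot ((0.1, -0.2)):
B: 2.5 mi
C: 3.0 mi
A: 3.7 mi
D: 4.6 mi
F: 5.4 mi
E: 6.1 mi
The third-nearest is A at 3.7 mi.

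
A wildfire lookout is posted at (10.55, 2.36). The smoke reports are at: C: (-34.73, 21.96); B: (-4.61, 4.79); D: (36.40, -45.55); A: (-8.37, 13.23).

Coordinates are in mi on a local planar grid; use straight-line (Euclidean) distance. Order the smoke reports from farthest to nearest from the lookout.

Distances from the lookout:
D (36.40, -45.55): 54.4 mi
C (-34.73, 21.96): 49.3 mi
A (-8.37, 13.23): 21.8 mi
B (-4.61, 4.79): 15.4 mi

D, C, A, B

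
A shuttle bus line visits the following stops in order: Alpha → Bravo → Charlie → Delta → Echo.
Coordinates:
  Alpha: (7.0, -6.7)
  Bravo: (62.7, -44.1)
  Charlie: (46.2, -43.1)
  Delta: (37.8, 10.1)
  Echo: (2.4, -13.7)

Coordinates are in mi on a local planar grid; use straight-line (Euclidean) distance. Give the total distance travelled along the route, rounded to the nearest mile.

180 mi

Leg distances:
Alpha→Bravo: 67.1 mi  (cumulative 67.1 mi)
Bravo→Charlie: 16.5 mi  (cumulative 83.6 mi)
Charlie→Delta: 53.9 mi  (cumulative 137.5 mi)
Delta→Echo: 42.7 mi  (cumulative 180.1 mi)
Total route length ≈ 180 mi.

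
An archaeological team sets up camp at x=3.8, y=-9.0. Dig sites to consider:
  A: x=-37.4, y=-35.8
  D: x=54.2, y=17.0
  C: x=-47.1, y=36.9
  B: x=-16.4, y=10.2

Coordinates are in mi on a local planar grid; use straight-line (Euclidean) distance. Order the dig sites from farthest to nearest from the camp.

Distance from the camp at x=3.8, y=-9.0 to each:
C x=-47.1, y=36.9: 68.5 mi
D x=54.2, y=17.0: 56.7 mi
A x=-37.4, y=-35.8: 49.1 mi
B x=-16.4, y=10.2: 27.9 mi

C, D, A, B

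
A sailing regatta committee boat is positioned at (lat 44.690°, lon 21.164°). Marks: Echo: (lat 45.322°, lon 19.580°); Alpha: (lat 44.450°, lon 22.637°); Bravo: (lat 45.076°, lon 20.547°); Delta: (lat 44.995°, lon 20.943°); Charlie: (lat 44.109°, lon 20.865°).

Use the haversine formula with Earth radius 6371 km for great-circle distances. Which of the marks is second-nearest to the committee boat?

Distance to each, sorted:
Delta: 38.1 km
Bravo: 64.8 km
Charlie: 68.8 km
Alpha: 119.7 km
Echo: 143.0 km
The second-nearest is Bravo at 64.8 km.

Bravo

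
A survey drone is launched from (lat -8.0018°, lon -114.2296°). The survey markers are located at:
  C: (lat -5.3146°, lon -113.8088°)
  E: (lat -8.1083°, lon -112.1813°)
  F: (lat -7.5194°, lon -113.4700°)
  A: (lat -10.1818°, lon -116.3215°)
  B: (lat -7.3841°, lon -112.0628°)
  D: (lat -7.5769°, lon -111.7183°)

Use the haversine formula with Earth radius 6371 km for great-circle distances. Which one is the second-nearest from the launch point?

Distances from the launch point ((lat -8.0018°, lon -114.2296°)):
F: 99.4 km
E: 225.8 km
B: 248.5 km
D: 280.7 km
C: 302.4 km
A: 333.9 km
The second-nearest is E at 225.8 km.

E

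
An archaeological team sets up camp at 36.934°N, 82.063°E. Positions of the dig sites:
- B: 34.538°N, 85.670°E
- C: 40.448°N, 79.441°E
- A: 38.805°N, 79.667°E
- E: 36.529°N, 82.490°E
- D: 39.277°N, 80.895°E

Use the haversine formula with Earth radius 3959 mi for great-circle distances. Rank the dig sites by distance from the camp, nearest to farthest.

E, D, A, B, C

Distance from the camp at 36.934°N, 82.063°E to each:
E 36.529°N, 82.490°E: 36.6 mi
D 39.277°N, 80.895°E: 173.9 mi
A 38.805°N, 79.667°E: 183.8 mi
B 34.538°N, 85.670°E: 261.4 mi
C 40.448°N, 79.441°E: 281.0 mi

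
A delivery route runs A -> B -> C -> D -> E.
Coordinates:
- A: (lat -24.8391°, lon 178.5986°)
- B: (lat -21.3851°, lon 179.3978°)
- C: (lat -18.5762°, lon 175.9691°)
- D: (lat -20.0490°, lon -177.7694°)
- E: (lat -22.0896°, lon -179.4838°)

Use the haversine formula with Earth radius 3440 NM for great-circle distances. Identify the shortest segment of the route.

D–E

Leg distances:
A→B: 212.0 NM
B→C: 256.6 NM
C→D: 365.6 NM
D→E: 155.7 NM
The shortest leg is D–E at 155.7 NM.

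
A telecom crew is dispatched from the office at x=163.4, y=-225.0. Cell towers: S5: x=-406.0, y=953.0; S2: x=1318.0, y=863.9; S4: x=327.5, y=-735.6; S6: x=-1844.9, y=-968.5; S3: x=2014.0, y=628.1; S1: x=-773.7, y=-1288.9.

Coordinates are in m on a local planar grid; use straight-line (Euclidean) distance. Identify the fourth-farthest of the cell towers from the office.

S1

Distance to each, sorted:
S6: 2141.5 m
S3: 2037.8 m
S2: 1587.1 m
S1: 1417.8 m
S5: 1308.4 m
S4: 536.3 m
The fourth-farthest is S1 at 1417.8 m.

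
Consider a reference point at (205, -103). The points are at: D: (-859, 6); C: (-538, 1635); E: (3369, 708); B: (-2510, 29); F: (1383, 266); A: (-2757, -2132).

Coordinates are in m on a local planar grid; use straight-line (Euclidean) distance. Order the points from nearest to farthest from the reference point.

D, F, C, B, E, A

Computing each straight-line distance from (205, -103):
D (-859, 6): 1069.6 m
F (1383, 266): 1234.4 m
C (-538, 1635): 1890.2 m
B (-2510, 29): 2718.2 m
E (3369, 708): 3266.3 m
A (-2757, -2132): 3590.3 m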